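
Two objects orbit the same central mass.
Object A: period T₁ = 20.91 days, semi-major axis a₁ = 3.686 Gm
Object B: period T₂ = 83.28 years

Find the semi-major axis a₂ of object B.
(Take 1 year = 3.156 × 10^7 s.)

Convert to SI: T₁ = 20.91 days = 1.80662e+06 s; a₁ = 3.686 Gm = 3.686e+09 m; T₂ = 83.28 years = 2.62832e+09 s.
Kepler's third law: (T₁/T₂)² = (a₁/a₂)³ ⇒ a₂ = a₁ · (T₂/T₁)^(2/3).
T₂/T₁ = 2.62832e+09 / 1.80662e+06 = 1454.82.
a₂ = 3.686e+09 · (1454.82)^(2/3) m ≈ 4.733e+11 m = 473.3 Gm.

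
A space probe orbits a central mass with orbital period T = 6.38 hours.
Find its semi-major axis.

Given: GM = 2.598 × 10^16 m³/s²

Convert to SI: T = 6.38 hours = 22968 s.
Invert Kepler's third law: a = (GM · T² / (4π²))^(1/3).
Substituting T = 22968 s and GM = 2.598e+16 m³/s²:
a = (2.598e+16 · (22968)² / (4π²))^(1/3) m
a ≈ 7.028e+07 m = 7.028 × 10^7 m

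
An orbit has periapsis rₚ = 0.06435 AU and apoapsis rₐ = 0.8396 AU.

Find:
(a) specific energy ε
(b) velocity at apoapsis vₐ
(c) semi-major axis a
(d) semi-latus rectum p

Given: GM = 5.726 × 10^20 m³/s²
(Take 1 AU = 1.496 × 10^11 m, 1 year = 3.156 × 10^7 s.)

Convert to SI: rₚ = 0.06435 AU = 9.62676e+09 m; rₐ = 0.8396 AU = 1.25604e+11 m.
(a) With a = (rₚ + rₐ)/2 = 6.76155e+10 m, ε = −GM/(2a) = −5.726e+20/(2 · 6.76155e+10) J/kg ≈ -4.234e+09 J/kg
(b) With a = (rₚ + rₐ)/2 = 6.76155e+10 m, vₐ = √(GM (2/rₐ − 1/a)) = √(5.726e+20 · (2/1.25604e+11 − 1/6.76155e+10)) m/s ≈ 2.548e+04 m/s
(c) a = (rₚ + rₐ)/2 = (9.62676e+09 + 1.25604e+11)/2 ≈ 6.762e+10 m
(d) From a = (rₚ + rₐ)/2 = 6.76155e+10 m and e = (rₐ − rₚ)/(rₐ + rₚ) = 0.857625, p = a(1 − e²) = 6.76155e+10 · (1 − (0.857625)²) ≈ 1.788e+10 m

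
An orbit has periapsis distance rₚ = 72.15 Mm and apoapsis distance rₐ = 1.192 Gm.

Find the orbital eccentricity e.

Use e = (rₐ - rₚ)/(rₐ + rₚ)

Convert to SI: rₚ = 72.15 Mm = 7.215e+07 m; rₐ = 1.192 Gm = 1.192e+09 m.
e = (rₐ − rₚ) / (rₐ + rₚ).
e = (1.192e+09 − 7.215e+07) / (1.192e+09 + 7.215e+07) = 1.11985e+09 / 1.26415e+09 ≈ 0.8859.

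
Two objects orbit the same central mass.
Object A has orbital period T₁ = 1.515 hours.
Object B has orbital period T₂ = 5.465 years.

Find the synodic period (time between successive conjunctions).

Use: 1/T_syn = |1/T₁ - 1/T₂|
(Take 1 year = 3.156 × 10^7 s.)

Convert to SI: T₁ = 1.515 hours = 5454 s; T₂ = 5.465 years = 1.72475e+08 s.
T_syn = |T₁ · T₂ / (T₁ − T₂)|.
T_syn = |5454 · 1.72475e+08 / (5454 − 1.72475e+08)| s ≈ 5454 s = 1.515 hours.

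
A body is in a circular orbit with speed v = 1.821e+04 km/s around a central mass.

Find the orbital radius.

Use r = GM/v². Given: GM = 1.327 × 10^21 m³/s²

Convert to SI: v = 1.821e+04 km/s = 1.821e+07 m/s.
For a circular orbit, v² = GM / r, so r = GM / v².
r = 1.327e+21 / (1.821e+07)² m ≈ 4.002e+06 m = 4.002 Mm.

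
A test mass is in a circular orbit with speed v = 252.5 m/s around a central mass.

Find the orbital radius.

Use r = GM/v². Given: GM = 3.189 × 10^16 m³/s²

For a circular orbit, v² = GM / r, so r = GM / v².
r = 3.189e+16 / (252.5)² m ≈ 5.002e+11 m = 500.2 Gm.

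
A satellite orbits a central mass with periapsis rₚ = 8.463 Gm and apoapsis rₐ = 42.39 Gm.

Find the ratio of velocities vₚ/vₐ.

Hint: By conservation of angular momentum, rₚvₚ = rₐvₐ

Convert to SI: rₚ = 8.463 Gm = 8.463e+09 m; rₐ = 42.39 Gm = 4.239e+10 m.
Conservation of angular momentum gives rₚvₚ = rₐvₐ, so vₚ/vₐ = rₐ/rₚ.
vₚ/vₐ = 4.239e+10 / 8.463e+09 ≈ 5.009.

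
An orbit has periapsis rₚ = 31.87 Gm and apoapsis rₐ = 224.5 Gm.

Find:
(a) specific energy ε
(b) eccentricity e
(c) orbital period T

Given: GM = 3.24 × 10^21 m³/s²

Convert to SI: rₚ = 31.87 Gm = 3.187e+10 m; rₐ = 224.5 Gm = 2.245e+11 m.
(a) With a = (rₚ + rₐ)/2 = 1.28185e+11 m, ε = −GM/(2a) = −3.24e+21/(2 · 1.28185e+11) J/kg ≈ -1.264e+10 J/kg
(b) e = (rₐ − rₚ)/(rₐ + rₚ) = (2.245e+11 − 3.187e+10)/(2.245e+11 + 3.187e+10) ≈ 0.7514
(c) With a = (rₚ + rₐ)/2 = 1.28185e+11 m, T = 2π √(a³/GM) = 2π √((1.28185e+11)³/3.24e+21) s ≈ 5.066e+06 s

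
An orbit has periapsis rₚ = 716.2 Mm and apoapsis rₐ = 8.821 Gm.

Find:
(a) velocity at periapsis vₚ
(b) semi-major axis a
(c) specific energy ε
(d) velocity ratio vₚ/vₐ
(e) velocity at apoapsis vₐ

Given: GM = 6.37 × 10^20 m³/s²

Convert to SI: rₚ = 716.2 Mm = 7.162e+08 m; rₐ = 8.821 Gm = 8.821e+09 m.
(a) With a = (rₚ + rₐ)/2 = 4.7686e+09 m, vₚ = √(GM (2/rₚ − 1/a)) = √(6.37e+20 · (2/7.162e+08 − 1/4.7686e+09)) m/s ≈ 1.283e+06 m/s
(b) a = (rₚ + rₐ)/2 = (7.162e+08 + 8.821e+09)/2 ≈ 4.769e+09 m
(c) With a = (rₚ + rₐ)/2 = 4.7686e+09 m, ε = −GM/(2a) = −6.37e+20/(2 · 4.7686e+09) J/kg ≈ -6.679e+10 J/kg
(d) Conservation of angular momentum (rₚvₚ = rₐvₐ) gives vₚ/vₐ = rₐ/rₚ = 8.821e+09/7.162e+08 ≈ 12.32
(e) With a = (rₚ + rₐ)/2 = 4.7686e+09 m, vₐ = √(GM (2/rₐ − 1/a)) = √(6.37e+20 · (2/8.821e+09 − 1/4.7686e+09)) m/s ≈ 1.041e+05 m/s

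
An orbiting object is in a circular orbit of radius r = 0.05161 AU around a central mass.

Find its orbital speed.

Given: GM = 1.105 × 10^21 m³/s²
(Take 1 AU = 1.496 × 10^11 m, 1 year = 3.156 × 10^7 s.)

Convert to SI: r = 0.05161 AU = 7.72086e+09 m.
For a circular orbit, gravity supplies the centripetal force, so v = √(GM / r).
v = √(1.105e+21 / 7.72086e+09) m/s ≈ 3.783e+05 m/s = 79.81 AU/year.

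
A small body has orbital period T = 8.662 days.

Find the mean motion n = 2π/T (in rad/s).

Convert to SI: T = 8.662 days = 748397 s.
n = 2π / T.
n = 2π / 748397 s ≈ 8.396e-06 rad/s.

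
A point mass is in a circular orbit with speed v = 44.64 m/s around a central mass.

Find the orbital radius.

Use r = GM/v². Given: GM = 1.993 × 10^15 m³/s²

For a circular orbit, v² = GM / r, so r = GM / v².
r = 1.993e+15 / (44.64)² m ≈ 1e+12 m = 1 Tm.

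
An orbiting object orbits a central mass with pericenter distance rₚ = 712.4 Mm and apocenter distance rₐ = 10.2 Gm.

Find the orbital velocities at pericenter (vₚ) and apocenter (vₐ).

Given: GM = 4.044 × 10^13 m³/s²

Convert to SI: rₚ = 712.4 Mm = 7.124e+08 m; rₐ = 10.2 Gm = 1.02e+10 m.
Use the vis-viva equation v² = GM(2/r − 1/a) with a = (rₚ + rₐ)/2 = (7.124e+08 + 1.02e+10)/2 = 5.4562e+09 m.
vₚ = √(GM · (2/rₚ − 1/a)) = √(4.044e+13 · (2/7.124e+08 − 1/5.4562e+09)) m/s ≈ 325.8 m/s = 325.8 m/s.
vₐ = √(GM · (2/rₐ − 1/a)) = √(4.044e+13 · (2/1.02e+10 − 1/5.4562e+09)) m/s ≈ 22.75 m/s = 22.75 m/s.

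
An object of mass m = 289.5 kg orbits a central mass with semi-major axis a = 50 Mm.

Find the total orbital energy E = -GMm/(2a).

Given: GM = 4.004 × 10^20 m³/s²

Convert to SI: a = 50 Mm = 5e+07 m.
E = −GMm / (2a).
E = −4.004e+20 · 289.5 / (2 · 5e+07) J ≈ -1.159e+15 J = -1.159 PJ.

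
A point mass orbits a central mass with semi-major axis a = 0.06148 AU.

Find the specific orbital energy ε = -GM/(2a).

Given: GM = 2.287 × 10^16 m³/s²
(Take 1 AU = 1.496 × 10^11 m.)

Convert to SI: a = 0.06148 AU = 9.19741e+09 m.
ε = −GM / (2a).
ε = −2.287e+16 / (2 · 9.19741e+09) J/kg ≈ -1.243e+06 J/kg = -1.243 MJ/kg.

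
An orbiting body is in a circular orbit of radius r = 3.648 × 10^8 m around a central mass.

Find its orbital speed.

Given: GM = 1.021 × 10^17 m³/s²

For a circular orbit, gravity supplies the centripetal force, so v = √(GM / r).
v = √(1.021e+17 / 3.648e+08) m/s ≈ 1.673e+04 m/s = 16.73 km/s.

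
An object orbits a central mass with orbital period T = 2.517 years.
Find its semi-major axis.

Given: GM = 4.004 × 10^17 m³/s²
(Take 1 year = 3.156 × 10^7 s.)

Convert to SI: T = 2.517 years = 7.94365e+07 s.
Invert Kepler's third law: a = (GM · T² / (4π²))^(1/3).
Substituting T = 7.94365e+07 s and GM = 4.004e+17 m³/s²:
a = (4.004e+17 · (7.94365e+07)² / (4π²))^(1/3) m
a ≈ 4e+10 m = 40 Gm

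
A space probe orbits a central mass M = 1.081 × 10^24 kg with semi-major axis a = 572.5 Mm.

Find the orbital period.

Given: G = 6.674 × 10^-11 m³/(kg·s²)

Convert to SI: a = 572.5 Mm = 5.725e+08 m.
GM = G · M = 6.674e-11 · 1.081e+24 = 7.21459e+13 m³/s².
Kepler's third law: T = 2π √(a³ / GM).
Substituting a = 5.725e+08 m and GM = 7.21459e+13 m³/s²:
T = 2π √((5.725e+08)³ / 7.21459e+13) s
T ≈ 1.013e+07 s = 117.3 days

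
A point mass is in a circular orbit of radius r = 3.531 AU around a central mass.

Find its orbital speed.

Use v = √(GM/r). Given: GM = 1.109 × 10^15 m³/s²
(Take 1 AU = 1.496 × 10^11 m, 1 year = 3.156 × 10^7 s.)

Convert to SI: r = 3.531 AU = 5.28238e+11 m.
For a circular orbit, gravity supplies the centripetal force, so v = √(GM / r).
v = √(1.109e+15 / 5.28238e+11) m/s ≈ 45.82 m/s = 0.009666 AU/year.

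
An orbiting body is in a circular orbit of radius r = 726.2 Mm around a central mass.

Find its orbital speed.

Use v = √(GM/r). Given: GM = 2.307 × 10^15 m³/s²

Convert to SI: r = 726.2 Mm = 7.262e+08 m.
For a circular orbit, gravity supplies the centripetal force, so v = √(GM / r).
v = √(2.307e+15 / 7.262e+08) m/s ≈ 1782 m/s = 1.782 km/s.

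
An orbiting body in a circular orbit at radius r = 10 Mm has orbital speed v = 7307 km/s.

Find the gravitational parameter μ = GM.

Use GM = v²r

Convert to SI: r = 10 Mm = 1e+07 m; v = 7307 km/s = 7.307e+06 m/s.
For a circular orbit v² = GM/r, so GM = v² · r.
GM = (7.307e+06)² · 1e+07 m³/s² ≈ 5.339e+20 m³/s² = 5.339 × 10^20 m³/s².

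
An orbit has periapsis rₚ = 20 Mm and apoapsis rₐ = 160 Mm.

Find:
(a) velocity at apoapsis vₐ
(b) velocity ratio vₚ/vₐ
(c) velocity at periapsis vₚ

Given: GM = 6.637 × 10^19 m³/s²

Convert to SI: rₚ = 20 Mm = 2e+07 m; rₐ = 160 Mm = 1.6e+08 m.
(a) With a = (rₚ + rₐ)/2 = 9e+07 m, vₐ = √(GM (2/rₐ − 1/a)) = √(6.637e+19 · (2/1.6e+08 − 1/9e+07)) m/s ≈ 3.036e+05 m/s
(b) Conservation of angular momentum (rₚvₚ = rₐvₐ) gives vₚ/vₐ = rₐ/rₚ = 1.6e+08/2e+07 ≈ 8
(c) With a = (rₚ + rₐ)/2 = 9e+07 m, vₚ = √(GM (2/rₚ − 1/a)) = √(6.637e+19 · (2/2e+07 − 1/9e+07)) m/s ≈ 2.429e+06 m/s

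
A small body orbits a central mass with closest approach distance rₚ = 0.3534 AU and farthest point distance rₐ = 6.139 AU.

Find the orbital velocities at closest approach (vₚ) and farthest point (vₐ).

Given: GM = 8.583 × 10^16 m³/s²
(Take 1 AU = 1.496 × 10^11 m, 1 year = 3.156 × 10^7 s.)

Convert to SI: rₚ = 0.3534 AU = 5.28686e+10 m; rₐ = 6.139 AU = 9.18394e+11 m.
Use the vis-viva equation v² = GM(2/r − 1/a) with a = (rₚ + rₐ)/2 = (5.28686e+10 + 9.18394e+11)/2 = 4.85632e+11 m.
vₚ = √(GM · (2/rₚ − 1/a)) = √(8.583e+16 · (2/5.28686e+10 − 1/4.85632e+11)) m/s ≈ 1752 m/s = 0.3696 AU/year.
vₐ = √(GM · (2/rₐ − 1/a)) = √(8.583e+16 · (2/9.18394e+11 − 1/4.85632e+11)) m/s ≈ 100.9 m/s = 0.02128 AU/year.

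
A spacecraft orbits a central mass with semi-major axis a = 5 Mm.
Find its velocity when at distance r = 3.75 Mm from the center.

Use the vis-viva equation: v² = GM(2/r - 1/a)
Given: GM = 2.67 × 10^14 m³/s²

Convert to SI: a = 5 Mm = 5e+06 m; r = 3.75 Mm = 3.75e+06 m.
Vis-viva: v = √(GM · (2/r − 1/a)).
2/r − 1/a = 2/3.75e+06 − 1/5e+06 = 3.33333e-07 m⁻¹.
v = √(2.67e+14 · 3.33333e-07) m/s ≈ 9434 m/s = 9.434 km/s.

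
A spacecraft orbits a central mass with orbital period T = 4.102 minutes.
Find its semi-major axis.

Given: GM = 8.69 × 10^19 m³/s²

Convert to SI: T = 4.102 minutes = 246.12 s.
Invert Kepler's third law: a = (GM · T² / (4π²))^(1/3).
Substituting T = 246.12 s and GM = 8.69e+19 m³/s²:
a = (8.69e+19 · (246.12)² / (4π²))^(1/3) m
a ≈ 5.109e+07 m = 51.09 Mm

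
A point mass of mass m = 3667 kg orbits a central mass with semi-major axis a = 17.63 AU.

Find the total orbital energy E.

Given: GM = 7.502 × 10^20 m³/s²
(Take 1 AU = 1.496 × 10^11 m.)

Convert to SI: a = 17.63 AU = 2.63745e+12 m.
E = −GMm / (2a).
E = −7.502e+20 · 3667 / (2 · 2.63745e+12) J ≈ -5.215e+11 J = -521.5 GJ.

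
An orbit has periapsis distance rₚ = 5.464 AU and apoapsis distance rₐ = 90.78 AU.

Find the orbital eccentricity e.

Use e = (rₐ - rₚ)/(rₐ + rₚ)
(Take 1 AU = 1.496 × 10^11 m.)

Convert to SI: rₚ = 5.464 AU = 8.17414e+11 m; rₐ = 90.78 AU = 1.35807e+13 m.
e = (rₐ − rₚ) / (rₐ + rₚ).
e = (1.35807e+13 − 8.17414e+11) / (1.35807e+13 + 8.17414e+11) = 1.27633e+13 / 1.43981e+13 ≈ 0.8865.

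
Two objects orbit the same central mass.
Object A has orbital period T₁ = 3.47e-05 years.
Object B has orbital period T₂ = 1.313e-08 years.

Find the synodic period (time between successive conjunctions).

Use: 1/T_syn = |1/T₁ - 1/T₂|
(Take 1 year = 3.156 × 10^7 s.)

Convert to SI: T₁ = 3.47e-05 years = 1095.13 s; T₂ = 1.313e-08 years = 0.414383 s.
T_syn = |T₁ · T₂ / (T₁ − T₂)|.
T_syn = |1095.13 · 0.414383 / (1095.13 − 0.414383)| s ≈ 0.4145 s = 1.313e-08 years.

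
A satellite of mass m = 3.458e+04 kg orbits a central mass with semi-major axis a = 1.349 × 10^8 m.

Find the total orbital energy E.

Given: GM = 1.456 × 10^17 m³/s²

E = −GMm / (2a).
E = −1.456e+17 · 3.458e+04 / (2 · 1.349e+08) J ≈ -1.866e+13 J = -18.66 TJ.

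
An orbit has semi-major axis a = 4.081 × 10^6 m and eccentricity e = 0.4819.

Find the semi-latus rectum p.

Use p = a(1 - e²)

p = a (1 − e²).
p = 4.081e+06 · (1 − (0.4819)²) = 4.081e+06 · 0.767772 ≈ 3.133e+06 m = 3.133 × 10^6 m.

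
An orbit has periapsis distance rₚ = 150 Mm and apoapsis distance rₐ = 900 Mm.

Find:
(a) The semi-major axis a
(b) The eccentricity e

Convert to SI: rₚ = 150 Mm = 1.5e+08 m; rₐ = 900 Mm = 9e+08 m.
(a) a = (rₚ + rₐ) / 2 = (1.5e+08 + 9e+08) / 2 ≈ 5.25e+08 m = 525 Mm.
(b) e = (rₐ − rₚ) / (rₐ + rₚ) = (9e+08 − 1.5e+08) / (9e+08 + 1.5e+08) ≈ 0.7143.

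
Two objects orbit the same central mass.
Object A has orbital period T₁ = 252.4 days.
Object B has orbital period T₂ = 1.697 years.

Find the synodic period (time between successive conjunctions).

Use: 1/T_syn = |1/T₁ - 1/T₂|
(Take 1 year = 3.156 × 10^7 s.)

Convert to SI: T₁ = 252.4 days = 2.18074e+07 s; T₂ = 1.697 years = 5.35573e+07 s.
T_syn = |T₁ · T₂ / (T₁ − T₂)|.
T_syn = |2.18074e+07 · 5.35573e+07 / (2.18074e+07 − 5.35573e+07)| s ≈ 3.679e+07 s = 1.166 years.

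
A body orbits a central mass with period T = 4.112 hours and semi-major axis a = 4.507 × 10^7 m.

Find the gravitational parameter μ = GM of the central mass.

Convert to SI: T = 4.112 hours = 14803.2 s.
GM = 4π² · a³ / T².
GM = 4π² · (4.507e+07)³ / (14803.2)² m³/s² ≈ 1.649e+16 m³/s² = 1.649 × 10^16 m³/s².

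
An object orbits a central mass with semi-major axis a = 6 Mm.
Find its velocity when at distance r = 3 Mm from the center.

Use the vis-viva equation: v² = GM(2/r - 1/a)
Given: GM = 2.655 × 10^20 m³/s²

Convert to SI: a = 6 Mm = 6e+06 m; r = 3 Mm = 3e+06 m.
Vis-viva: v = √(GM · (2/r − 1/a)).
2/r − 1/a = 2/3e+06 − 1/6e+06 = 5e-07 m⁻¹.
v = √(2.655e+20 · 5e-07) m/s ≈ 1.152e+07 m/s = 1.152e+04 km/s.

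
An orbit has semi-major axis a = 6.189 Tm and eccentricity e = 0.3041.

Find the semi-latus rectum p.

Convert to SI: a = 6.189 Tm = 6.189e+12 m.
p = a (1 − e²).
p = 6.189e+12 · (1 − (0.3041)²) = 6.189e+12 · 0.907523 ≈ 5.617e+12 m = 5.617 Tm.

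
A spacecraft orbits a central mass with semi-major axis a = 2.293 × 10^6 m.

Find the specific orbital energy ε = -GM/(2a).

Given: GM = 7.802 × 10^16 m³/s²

ε = −GM / (2a).
ε = −7.802e+16 / (2 · 2.293e+06) J/kg ≈ -1.701e+10 J/kg = -17.01 GJ/kg.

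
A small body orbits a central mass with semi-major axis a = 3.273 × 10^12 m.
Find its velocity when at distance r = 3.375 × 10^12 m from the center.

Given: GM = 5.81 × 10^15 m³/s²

Vis-viva: v = √(GM · (2/r − 1/a)).
2/r − 1/a = 2/3.375e+12 − 1/3.273e+12 = 2.87062e-13 m⁻¹.
v = √(5.81e+15 · 2.87062e-13) m/s ≈ 40.84 m/s = 40.84 m/s.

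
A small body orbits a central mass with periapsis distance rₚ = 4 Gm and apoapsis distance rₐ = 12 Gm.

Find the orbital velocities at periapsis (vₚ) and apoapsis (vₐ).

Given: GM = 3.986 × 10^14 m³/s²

Convert to SI: rₚ = 4 Gm = 4e+09 m; rₐ = 12 Gm = 1.2e+10 m.
Use the vis-viva equation v² = GM(2/r − 1/a) with a = (rₚ + rₐ)/2 = (4e+09 + 1.2e+10)/2 = 8e+09 m.
vₚ = √(GM · (2/rₚ − 1/a)) = √(3.986e+14 · (2/4e+09 − 1/8e+09)) m/s ≈ 386.6 m/s = 386.6 m/s.
vₐ = √(GM · (2/rₐ − 1/a)) = √(3.986e+14 · (2/1.2e+10 − 1/8e+09)) m/s ≈ 128.9 m/s = 128.9 m/s.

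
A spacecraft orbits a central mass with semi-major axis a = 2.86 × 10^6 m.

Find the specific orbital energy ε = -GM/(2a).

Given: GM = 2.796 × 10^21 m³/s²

ε = −GM / (2a).
ε = −2.796e+21 / (2 · 2.86e+06) J/kg ≈ -4.888e+14 J/kg = -4.888e+05 GJ/kg.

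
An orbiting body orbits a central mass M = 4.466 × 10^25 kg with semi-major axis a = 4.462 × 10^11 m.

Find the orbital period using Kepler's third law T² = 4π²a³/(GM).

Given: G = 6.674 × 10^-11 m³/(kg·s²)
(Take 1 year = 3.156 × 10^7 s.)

GM = G · M = 6.674e-11 · 4.466e+25 = 2.98061e+15 m³/s².
Kepler's third law: T = 2π √(a³ / GM).
Substituting a = 4.462e+11 m and GM = 2.98061e+15 m³/s²:
T = 2π √((4.462e+11)³ / 2.98061e+15) s
T ≈ 3.43e+10 s = 1087 years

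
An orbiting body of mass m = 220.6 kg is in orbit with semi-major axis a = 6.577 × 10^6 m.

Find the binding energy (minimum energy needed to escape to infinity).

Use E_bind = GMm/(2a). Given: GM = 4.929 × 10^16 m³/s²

Total orbital energy is E = −GMm/(2a); binding energy is E_bind = −E = GMm/(2a).
E_bind = 4.929e+16 · 220.6 / (2 · 6.577e+06) J ≈ 8.266e+11 J = 826.6 GJ.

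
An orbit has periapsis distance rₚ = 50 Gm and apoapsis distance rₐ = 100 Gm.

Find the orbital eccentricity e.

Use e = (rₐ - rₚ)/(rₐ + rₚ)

Convert to SI: rₚ = 50 Gm = 5e+10 m; rₐ = 100 Gm = 1e+11 m.
e = (rₐ − rₚ) / (rₐ + rₚ).
e = (1e+11 − 5e+10) / (1e+11 + 5e+10) = 5e+10 / 1.5e+11 ≈ 0.3333.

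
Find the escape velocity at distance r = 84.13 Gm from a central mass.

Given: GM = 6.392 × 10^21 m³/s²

Convert to SI: r = 84.13 Gm = 8.413e+10 m.
Escape velocity comes from setting total energy to zero: ½v² − GM/r = 0 ⇒ v_esc = √(2GM / r).
v_esc = √(2 · 6.392e+21 / 8.413e+10) m/s ≈ 3.898e+05 m/s = 389.8 km/s.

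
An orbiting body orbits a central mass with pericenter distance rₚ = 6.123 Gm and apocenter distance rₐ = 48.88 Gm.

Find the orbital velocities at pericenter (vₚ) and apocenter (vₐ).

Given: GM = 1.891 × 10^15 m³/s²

Convert to SI: rₚ = 6.123 Gm = 6.123e+09 m; rₐ = 48.88 Gm = 4.888e+10 m.
Use the vis-viva equation v² = GM(2/r − 1/a) with a = (rₚ + rₐ)/2 = (6.123e+09 + 4.888e+10)/2 = 2.75015e+10 m.
vₚ = √(GM · (2/rₚ − 1/a)) = √(1.891e+15 · (2/6.123e+09 − 1/2.75015e+10)) m/s ≈ 740.9 m/s = 740.9 m/s.
vₐ = √(GM · (2/rₐ − 1/a)) = √(1.891e+15 · (2/4.888e+10 − 1/2.75015e+10)) m/s ≈ 92.81 m/s = 92.81 m/s.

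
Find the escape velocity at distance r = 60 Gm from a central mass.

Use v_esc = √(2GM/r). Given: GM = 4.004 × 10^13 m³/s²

Convert to SI: r = 60 Gm = 6e+10 m.
Escape velocity comes from setting total energy to zero: ½v² − GM/r = 0 ⇒ v_esc = √(2GM / r).
v_esc = √(2 · 4.004e+13 / 6e+10) m/s ≈ 36.53 m/s = 36.53 m/s.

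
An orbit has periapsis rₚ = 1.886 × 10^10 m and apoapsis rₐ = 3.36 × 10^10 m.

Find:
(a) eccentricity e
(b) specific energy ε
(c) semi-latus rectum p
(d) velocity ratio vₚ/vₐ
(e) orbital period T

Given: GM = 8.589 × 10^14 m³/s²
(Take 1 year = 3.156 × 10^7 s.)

(a) e = (rₐ − rₚ)/(rₐ + rₚ) = (3.36e+10 − 1.886e+10)/(3.36e+10 + 1.886e+10) ≈ 0.281
(b) With a = (rₚ + rₐ)/2 = 2.623e+10 m, ε = −GM/(2a) = −8.589e+14/(2 · 2.623e+10) J/kg ≈ -1.637e+04 J/kg
(c) From a = (rₚ + rₐ)/2 = 2.623e+10 m and e = (rₐ − rₚ)/(rₐ + rₚ) = 0.280976, p = a(1 − e²) = 2.623e+10 · (1 − (0.280976)²) ≈ 2.416e+10 m
(d) Conservation of angular momentum (rₚvₚ = rₐvₐ) gives vₚ/vₐ = rₐ/rₚ = 3.36e+10/1.886e+10 ≈ 1.782
(e) With a = (rₚ + rₐ)/2 = 2.623e+10 m, T = 2π √(a³/GM) = 2π √((2.623e+10)³/8.589e+14) s ≈ 9.108e+08 s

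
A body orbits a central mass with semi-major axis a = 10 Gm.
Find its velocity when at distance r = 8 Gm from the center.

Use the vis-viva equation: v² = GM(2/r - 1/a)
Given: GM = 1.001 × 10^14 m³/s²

Convert to SI: a = 10 Gm = 1e+10 m; r = 8 Gm = 8e+09 m.
Vis-viva: v = √(GM · (2/r − 1/a)).
2/r − 1/a = 2/8e+09 − 1/1e+10 = 1.5e-10 m⁻¹.
v = √(1.001e+14 · 1.5e-10) m/s ≈ 122.5 m/s = 122.5 m/s.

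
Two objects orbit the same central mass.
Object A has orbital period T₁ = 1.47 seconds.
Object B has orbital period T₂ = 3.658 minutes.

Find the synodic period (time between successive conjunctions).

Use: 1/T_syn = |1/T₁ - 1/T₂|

Convert to SI: T₂ = 3.658 minutes = 219.48 s.
T_syn = |T₁ · T₂ / (T₁ − T₂)|.
T_syn = |1.47 · 219.48 / (1.47 − 219.48)| s ≈ 1.48 s = 1.48 seconds.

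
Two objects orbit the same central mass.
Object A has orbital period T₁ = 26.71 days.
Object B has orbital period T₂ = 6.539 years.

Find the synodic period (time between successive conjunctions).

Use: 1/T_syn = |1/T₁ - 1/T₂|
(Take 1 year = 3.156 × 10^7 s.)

Convert to SI: T₁ = 26.71 days = 2.30774e+06 s; T₂ = 6.539 years = 2.06371e+08 s.
T_syn = |T₁ · T₂ / (T₁ − T₂)|.
T_syn = |2.30774e+06 · 2.06371e+08 / (2.30774e+06 − 2.06371e+08)| s ≈ 2.334e+06 s = 27.01 days.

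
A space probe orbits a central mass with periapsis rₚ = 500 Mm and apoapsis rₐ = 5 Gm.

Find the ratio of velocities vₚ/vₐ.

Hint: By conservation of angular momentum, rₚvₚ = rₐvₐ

Convert to SI: rₚ = 500 Mm = 5e+08 m; rₐ = 5 Gm = 5e+09 m.
Conservation of angular momentum gives rₚvₚ = rₐvₐ, so vₚ/vₐ = rₐ/rₚ.
vₚ/vₐ = 5e+09 / 5e+08 ≈ 10.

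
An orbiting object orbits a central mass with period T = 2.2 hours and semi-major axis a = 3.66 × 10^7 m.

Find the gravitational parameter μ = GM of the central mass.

Convert to SI: T = 2.2 hours = 7920 s.
GM = 4π² · a³ / T².
GM = 4π² · (3.66e+07)³ / (7920)² m³/s² ≈ 3.086e+16 m³/s² = 3.086 × 10^16 m³/s².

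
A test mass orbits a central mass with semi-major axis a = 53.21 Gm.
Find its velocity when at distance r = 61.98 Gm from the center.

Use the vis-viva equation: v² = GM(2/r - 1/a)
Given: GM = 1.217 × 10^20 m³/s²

Convert to SI: a = 53.21 Gm = 5.321e+10 m; r = 61.98 Gm = 6.198e+10 m.
Vis-viva: v = √(GM · (2/r − 1/a)).
2/r − 1/a = 2/6.198e+10 − 1/5.321e+10 = 1.3475e-11 m⁻¹.
v = √(1.217e+20 · 1.3475e-11) m/s ≈ 4.05e+04 m/s = 40.5 km/s.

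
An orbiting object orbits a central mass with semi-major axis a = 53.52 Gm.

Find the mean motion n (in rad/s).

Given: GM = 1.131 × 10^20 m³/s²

Convert to SI: a = 53.52 Gm = 5.352e+10 m.
n = √(GM / a³).
n = √(1.131e+20 / (5.352e+10)³) rad/s ≈ 8.589e-07 rad/s.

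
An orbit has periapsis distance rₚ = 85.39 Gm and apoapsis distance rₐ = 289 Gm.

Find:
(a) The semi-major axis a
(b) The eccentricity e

Convert to SI: rₚ = 85.39 Gm = 8.539e+10 m; rₐ = 289 Gm = 2.89e+11 m.
(a) a = (rₚ + rₐ) / 2 = (8.539e+10 + 2.89e+11) / 2 ≈ 1.872e+11 m = 187.2 Gm.
(b) e = (rₐ − rₚ) / (rₐ + rₚ) = (2.89e+11 − 8.539e+10) / (2.89e+11 + 8.539e+10) ≈ 0.5438.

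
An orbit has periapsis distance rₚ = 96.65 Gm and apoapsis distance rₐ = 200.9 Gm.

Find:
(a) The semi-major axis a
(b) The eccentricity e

Convert to SI: rₚ = 96.65 Gm = 9.665e+10 m; rₐ = 200.9 Gm = 2.009e+11 m.
(a) a = (rₚ + rₐ) / 2 = (9.665e+10 + 2.009e+11) / 2 ≈ 1.488e+11 m = 148.8 Gm.
(b) e = (rₐ − rₚ) / (rₐ + rₚ) = (2.009e+11 − 9.665e+10) / (2.009e+11 + 9.665e+10) ≈ 0.3504.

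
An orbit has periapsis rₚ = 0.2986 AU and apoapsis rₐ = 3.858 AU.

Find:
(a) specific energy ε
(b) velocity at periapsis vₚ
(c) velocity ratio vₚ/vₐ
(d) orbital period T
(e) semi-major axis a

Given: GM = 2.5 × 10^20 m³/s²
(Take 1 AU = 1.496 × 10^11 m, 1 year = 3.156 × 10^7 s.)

Convert to SI: rₚ = 0.2986 AU = 4.46706e+10 m; rₐ = 3.858 AU = 5.77157e+11 m.
(a) With a = (rₚ + rₐ)/2 = 3.10914e+11 m, ε = −GM/(2a) = −2.5e+20/(2 · 3.10914e+11) J/kg ≈ -4.02e+08 J/kg
(b) With a = (rₚ + rₐ)/2 = 3.10914e+11 m, vₚ = √(GM (2/rₚ − 1/a)) = √(2.5e+20 · (2/4.46706e+10 − 1/3.10914e+11)) m/s ≈ 1.019e+05 m/s
(c) Conservation of angular momentum (rₚvₚ = rₐvₐ) gives vₚ/vₐ = rₐ/rₚ = 5.77157e+11/4.46706e+10 ≈ 12.92
(d) With a = (rₚ + rₐ)/2 = 3.10914e+11 m, T = 2π √(a³/GM) = 2π √((3.10914e+11)³/2.5e+20) s ≈ 6.889e+07 s
(e) a = (rₚ + rₐ)/2 = (4.46706e+10 + 5.77157e+11)/2 ≈ 3.109e+11 m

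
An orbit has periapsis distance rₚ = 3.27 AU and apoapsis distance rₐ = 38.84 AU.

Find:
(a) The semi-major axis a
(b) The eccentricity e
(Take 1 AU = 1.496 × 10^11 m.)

Convert to SI: rₚ = 3.27 AU = 4.89192e+11 m; rₐ = 38.84 AU = 5.81046e+12 m.
(a) a = (rₚ + rₐ) / 2 = (4.89192e+11 + 5.81046e+12) / 2 ≈ 3.15e+12 m = 21.06 AU.
(b) e = (rₐ − rₚ) / (rₐ + rₚ) = (5.81046e+12 − 4.89192e+11) / (5.81046e+12 + 4.89192e+11) ≈ 0.8447.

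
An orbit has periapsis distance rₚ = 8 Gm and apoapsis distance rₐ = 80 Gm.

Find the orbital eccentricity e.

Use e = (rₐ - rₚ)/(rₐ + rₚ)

Convert to SI: rₚ = 8 Gm = 8e+09 m; rₐ = 80 Gm = 8e+10 m.
e = (rₐ − rₚ) / (rₐ + rₚ).
e = (8e+10 − 8e+09) / (8e+10 + 8e+09) = 7.2e+10 / 8.8e+10 ≈ 0.8182.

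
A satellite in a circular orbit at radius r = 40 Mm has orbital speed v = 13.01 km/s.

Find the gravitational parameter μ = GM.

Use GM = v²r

Convert to SI: r = 40 Mm = 4e+07 m; v = 13.01 km/s = 13010 m/s.
For a circular orbit v² = GM/r, so GM = v² · r.
GM = (13010)² · 4e+07 m³/s² ≈ 6.77e+15 m³/s² = 6.77 × 10^15 m³/s².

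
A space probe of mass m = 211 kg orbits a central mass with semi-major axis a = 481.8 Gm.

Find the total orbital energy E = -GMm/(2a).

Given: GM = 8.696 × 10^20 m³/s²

Convert to SI: a = 481.8 Gm = 4.818e+11 m.
E = −GMm / (2a).
E = −8.696e+20 · 211 / (2 · 4.818e+11) J ≈ -1.904e+11 J = -190.4 GJ.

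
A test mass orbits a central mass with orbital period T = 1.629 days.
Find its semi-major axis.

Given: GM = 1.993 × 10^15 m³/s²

Convert to SI: T = 1.629 days = 140746 s.
Invert Kepler's third law: a = (GM · T² / (4π²))^(1/3).
Substituting T = 140746 s and GM = 1.993e+15 m³/s²:
a = (1.993e+15 · (140746)² / (4π²))^(1/3) m
a ≈ 1e+08 m = 100 Mm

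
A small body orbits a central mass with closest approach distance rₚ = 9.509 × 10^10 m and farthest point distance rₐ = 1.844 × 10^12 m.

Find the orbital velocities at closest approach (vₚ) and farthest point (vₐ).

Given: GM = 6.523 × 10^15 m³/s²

Use the vis-viva equation v² = GM(2/r − 1/a) with a = (rₚ + rₐ)/2 = (9.509e+10 + 1.844e+12)/2 = 9.69545e+11 m.
vₚ = √(GM · (2/rₚ − 1/a)) = √(6.523e+15 · (2/9.509e+10 − 1/9.69545e+11)) m/s ≈ 361.2 m/s = 361.2 m/s.
vₐ = √(GM · (2/rₐ − 1/a)) = √(6.523e+15 · (2/1.844e+12 − 1/9.69545e+11)) m/s ≈ 18.63 m/s = 18.63 m/s.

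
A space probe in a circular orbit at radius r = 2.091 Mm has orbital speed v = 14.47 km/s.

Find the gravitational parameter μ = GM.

Convert to SI: r = 2.091 Mm = 2.091e+06 m; v = 14.47 km/s = 14470 m/s.
For a circular orbit v² = GM/r, so GM = v² · r.
GM = (14470)² · 2.091e+06 m³/s² ≈ 4.378e+14 m³/s² = 4.378 × 10^14 m³/s².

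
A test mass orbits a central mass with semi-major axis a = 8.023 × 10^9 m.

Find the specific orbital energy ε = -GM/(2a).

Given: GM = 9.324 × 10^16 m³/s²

ε = −GM / (2a).
ε = −9.324e+16 / (2 · 8.023e+09) J/kg ≈ -5.811e+06 J/kg = -5.811 MJ/kg.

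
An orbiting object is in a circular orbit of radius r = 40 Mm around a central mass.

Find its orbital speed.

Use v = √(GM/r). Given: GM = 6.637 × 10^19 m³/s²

Convert to SI: r = 40 Mm = 4e+07 m.
For a circular orbit, gravity supplies the centripetal force, so v = √(GM / r).
v = √(6.637e+19 / 4e+07) m/s ≈ 1.288e+06 m/s = 1288 km/s.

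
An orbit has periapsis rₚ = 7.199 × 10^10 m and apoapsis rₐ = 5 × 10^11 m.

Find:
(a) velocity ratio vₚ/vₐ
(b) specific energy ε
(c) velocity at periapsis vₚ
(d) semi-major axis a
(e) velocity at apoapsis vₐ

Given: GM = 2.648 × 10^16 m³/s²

(a) Conservation of angular momentum (rₚvₚ = rₐvₐ) gives vₚ/vₐ = rₐ/rₚ = 5e+11/7.199e+10 ≈ 6.945
(b) With a = (rₚ + rₐ)/2 = 2.85995e+11 m, ε = −GM/(2a) = −2.648e+16/(2 · 2.85995e+11) J/kg ≈ -4.629e+04 J/kg
(c) With a = (rₚ + rₐ)/2 = 2.85995e+11 m, vₚ = √(GM (2/rₚ − 1/a)) = √(2.648e+16 · (2/7.199e+10 − 1/2.85995e+11)) m/s ≈ 801.9 m/s
(d) a = (rₚ + rₐ)/2 = (7.199e+10 + 5e+11)/2 ≈ 2.86e+11 m
(e) With a = (rₚ + rₐ)/2 = 2.85995e+11 m, vₐ = √(GM (2/rₐ − 1/a)) = √(2.648e+16 · (2/5e+11 − 1/2.85995e+11)) m/s ≈ 115.5 m/s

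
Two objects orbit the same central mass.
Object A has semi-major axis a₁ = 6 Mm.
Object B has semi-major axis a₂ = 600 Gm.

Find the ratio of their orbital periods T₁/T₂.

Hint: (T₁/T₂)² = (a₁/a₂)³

Convert to SI: a₁ = 6 Mm = 6e+06 m; a₂ = 600 Gm = 6e+11 m.
From Kepler's third law, (T₁/T₂)² = (a₁/a₂)³, so T₁/T₂ = (a₁/a₂)^(3/2).
a₁/a₂ = 6e+06 / 6e+11 = 1e-05.
T₁/T₂ = (1e-05)^(3/2) ≈ 3.162e-08.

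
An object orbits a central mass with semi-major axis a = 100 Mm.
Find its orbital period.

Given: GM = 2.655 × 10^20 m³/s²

Convert to SI: a = 100 Mm = 1e+08 m.
Kepler's third law: T = 2π √(a³ / GM).
Substituting a = 1e+08 m and GM = 2.655e+20 m³/s²:
T = 2π √((1e+08)³ / 2.655e+20) s
T ≈ 385.6 s = 6.427 minutes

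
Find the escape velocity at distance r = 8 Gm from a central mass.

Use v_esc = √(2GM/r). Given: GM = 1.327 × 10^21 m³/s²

Convert to SI: r = 8 Gm = 8e+09 m.
Escape velocity comes from setting total energy to zero: ½v² − GM/r = 0 ⇒ v_esc = √(2GM / r).
v_esc = √(2 · 1.327e+21 / 8e+09) m/s ≈ 5.76e+05 m/s = 576 km/s.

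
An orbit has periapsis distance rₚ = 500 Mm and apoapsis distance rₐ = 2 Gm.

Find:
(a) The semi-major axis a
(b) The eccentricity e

Convert to SI: rₚ = 500 Mm = 5e+08 m; rₐ = 2 Gm = 2e+09 m.
(a) a = (rₚ + rₐ) / 2 = (5e+08 + 2e+09) / 2 ≈ 1.25e+09 m = 1.25 Gm.
(b) e = (rₐ − rₚ) / (rₐ + rₚ) = (2e+09 − 5e+08) / (2e+09 + 5e+08) ≈ 0.6.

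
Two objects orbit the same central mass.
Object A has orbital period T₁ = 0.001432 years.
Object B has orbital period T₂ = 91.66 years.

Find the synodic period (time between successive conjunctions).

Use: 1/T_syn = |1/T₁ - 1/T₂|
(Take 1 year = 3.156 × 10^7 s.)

Convert to SI: T₁ = 0.001432 years = 45193.9 s; T₂ = 91.66 years = 2.89279e+09 s.
T_syn = |T₁ · T₂ / (T₁ − T₂)|.
T_syn = |45193.9 · 2.89279e+09 / (45193.9 − 2.89279e+09)| s ≈ 4.519e+04 s = 0.001432 years.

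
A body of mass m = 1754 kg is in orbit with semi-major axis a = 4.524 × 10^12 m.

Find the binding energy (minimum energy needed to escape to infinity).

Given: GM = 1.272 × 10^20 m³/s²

Total orbital energy is E = −GMm/(2a); binding energy is E_bind = −E = GMm/(2a).
E_bind = 1.272e+20 · 1754 / (2 · 4.524e+12) J ≈ 2.466e+10 J = 24.66 GJ.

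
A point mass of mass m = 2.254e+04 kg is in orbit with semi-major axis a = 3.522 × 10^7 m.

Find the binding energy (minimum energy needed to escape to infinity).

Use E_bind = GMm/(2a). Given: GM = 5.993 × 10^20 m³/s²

Total orbital energy is E = −GMm/(2a); binding energy is E_bind = −E = GMm/(2a).
E_bind = 5.993e+20 · 2.254e+04 / (2 · 3.522e+07) J ≈ 1.918e+17 J = 191.8 PJ.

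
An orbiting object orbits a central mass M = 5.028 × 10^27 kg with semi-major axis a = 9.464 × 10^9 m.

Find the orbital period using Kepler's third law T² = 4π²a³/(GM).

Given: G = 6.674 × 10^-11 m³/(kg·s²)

GM = G · M = 6.674e-11 · 5.028e+27 = 3.35569e+17 m³/s².
Kepler's third law: T = 2π √(a³ / GM).
Substituting a = 9.464e+09 m and GM = 3.35569e+17 m³/s²:
T = 2π √((9.464e+09)³ / 3.35569e+17) s
T ≈ 9.986e+06 s = 115.6 days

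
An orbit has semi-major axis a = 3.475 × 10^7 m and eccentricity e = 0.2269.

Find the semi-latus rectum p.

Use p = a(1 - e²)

p = a (1 − e²).
p = 3.475e+07 · (1 − (0.2269)²) = 3.475e+07 · 0.948516 ≈ 3.296e+07 m = 3.296 × 10^7 m.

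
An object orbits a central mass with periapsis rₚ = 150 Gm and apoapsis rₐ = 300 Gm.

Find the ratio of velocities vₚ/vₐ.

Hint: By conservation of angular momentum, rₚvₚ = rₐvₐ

Convert to SI: rₚ = 150 Gm = 1.5e+11 m; rₐ = 300 Gm = 3e+11 m.
Conservation of angular momentum gives rₚvₚ = rₐvₐ, so vₚ/vₐ = rₐ/rₚ.
vₚ/vₐ = 3e+11 / 1.5e+11 ≈ 2.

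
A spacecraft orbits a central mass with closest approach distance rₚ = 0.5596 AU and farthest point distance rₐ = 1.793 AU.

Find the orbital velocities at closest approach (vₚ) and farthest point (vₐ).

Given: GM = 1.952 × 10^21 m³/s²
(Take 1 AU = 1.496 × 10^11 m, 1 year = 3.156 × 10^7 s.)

Convert to SI: rₚ = 0.5596 AU = 8.37162e+10 m; rₐ = 1.793 AU = 2.68233e+11 m.
Use the vis-viva equation v² = GM(2/r − 1/a) with a = (rₚ + rₐ)/2 = (8.37162e+10 + 2.68233e+11)/2 = 1.75974e+11 m.
vₚ = √(GM · (2/rₚ − 1/a)) = √(1.952e+21 · (2/8.37162e+10 − 1/1.75974e+11)) m/s ≈ 1.885e+05 m/s = 39.77 AU/year.
vₐ = √(GM · (2/rₐ − 1/a)) = √(1.952e+21 · (2/2.68233e+11 − 1/1.75974e+11)) m/s ≈ 5.884e+04 m/s = 12.41 AU/year.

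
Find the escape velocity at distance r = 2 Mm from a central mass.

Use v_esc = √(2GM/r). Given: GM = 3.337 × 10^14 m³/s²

Convert to SI: r = 2 Mm = 2e+06 m.
Escape velocity comes from setting total energy to zero: ½v² − GM/r = 0 ⇒ v_esc = √(2GM / r).
v_esc = √(2 · 3.337e+14 / 2e+06) m/s ≈ 1.827e+04 m/s = 18.27 km/s.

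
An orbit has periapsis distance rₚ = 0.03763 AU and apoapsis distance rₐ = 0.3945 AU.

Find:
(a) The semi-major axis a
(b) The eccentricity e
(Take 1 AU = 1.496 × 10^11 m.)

Convert to SI: rₚ = 0.03763 AU = 5.62945e+09 m; rₐ = 0.3945 AU = 5.90172e+10 m.
(a) a = (rₚ + rₐ) / 2 = (5.62945e+09 + 5.90172e+10) / 2 ≈ 3.232e+10 m = 0.2161 AU.
(b) e = (rₐ − rₚ) / (rₐ + rₚ) = (5.90172e+10 − 5.62945e+09) / (5.90172e+10 + 5.62945e+09) ≈ 0.8258.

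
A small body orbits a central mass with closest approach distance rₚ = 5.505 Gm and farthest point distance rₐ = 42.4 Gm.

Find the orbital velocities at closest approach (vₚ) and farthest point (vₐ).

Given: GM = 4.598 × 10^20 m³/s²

Convert to SI: rₚ = 5.505 Gm = 5.505e+09 m; rₐ = 42.4 Gm = 4.24e+10 m.
Use the vis-viva equation v² = GM(2/r − 1/a) with a = (rₚ + rₐ)/2 = (5.505e+09 + 4.24e+10)/2 = 2.39525e+10 m.
vₚ = √(GM · (2/rₚ − 1/a)) = √(4.598e+20 · (2/5.505e+09 − 1/2.39525e+10)) m/s ≈ 3.845e+05 m/s = 384.5 km/s.
vₐ = √(GM · (2/rₐ − 1/a)) = √(4.598e+20 · (2/4.24e+10 − 1/2.39525e+10)) m/s ≈ 4.992e+04 m/s = 49.92 km/s.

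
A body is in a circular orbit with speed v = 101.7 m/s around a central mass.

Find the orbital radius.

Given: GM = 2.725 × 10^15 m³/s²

For a circular orbit, v² = GM / r, so r = GM / v².
r = 2.725e+15 / (101.7)² m ≈ 2.635e+11 m = 263.5 Gm.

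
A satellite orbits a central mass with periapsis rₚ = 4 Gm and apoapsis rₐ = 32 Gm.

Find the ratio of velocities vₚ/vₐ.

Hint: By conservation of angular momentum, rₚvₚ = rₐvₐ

Convert to SI: rₚ = 4 Gm = 4e+09 m; rₐ = 32 Gm = 3.2e+10 m.
Conservation of angular momentum gives rₚvₚ = rₐvₐ, so vₚ/vₐ = rₐ/rₚ.
vₚ/vₐ = 3.2e+10 / 4e+09 ≈ 8.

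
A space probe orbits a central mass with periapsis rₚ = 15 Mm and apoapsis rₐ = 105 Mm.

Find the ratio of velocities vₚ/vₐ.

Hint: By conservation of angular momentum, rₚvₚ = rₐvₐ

Convert to SI: rₚ = 15 Mm = 1.5e+07 m; rₐ = 105 Mm = 1.05e+08 m.
Conservation of angular momentum gives rₚvₚ = rₐvₐ, so vₚ/vₐ = rₐ/rₚ.
vₚ/vₐ = 1.05e+08 / 1.5e+07 ≈ 7.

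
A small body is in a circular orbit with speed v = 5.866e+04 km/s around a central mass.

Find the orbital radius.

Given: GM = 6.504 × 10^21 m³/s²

Convert to SI: v = 5.866e+04 km/s = 5.866e+07 m/s.
For a circular orbit, v² = GM / r, so r = GM / v².
r = 6.504e+21 / (5.866e+07)² m ≈ 1.89e+06 m = 1.89 Mm.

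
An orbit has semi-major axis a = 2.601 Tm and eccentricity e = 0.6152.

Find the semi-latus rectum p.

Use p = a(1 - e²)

Convert to SI: a = 2.601 Tm = 2.601e+12 m.
p = a (1 − e²).
p = 2.601e+12 · (1 − (0.6152)²) = 2.601e+12 · 0.621529 ≈ 1.617e+12 m = 1.617 Tm.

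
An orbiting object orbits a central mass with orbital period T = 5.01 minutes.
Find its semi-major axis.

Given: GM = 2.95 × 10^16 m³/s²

Convert to SI: T = 5.01 minutes = 300.6 s.
Invert Kepler's third law: a = (GM · T² / (4π²))^(1/3).
Substituting T = 300.6 s and GM = 2.95e+16 m³/s²:
a = (2.95e+16 · (300.6)² / (4π²))^(1/3) m
a ≈ 4.072e+06 m = 4.072 × 10^6 m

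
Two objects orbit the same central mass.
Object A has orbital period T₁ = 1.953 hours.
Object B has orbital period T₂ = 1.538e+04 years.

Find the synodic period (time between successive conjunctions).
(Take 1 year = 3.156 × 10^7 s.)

Convert to SI: T₁ = 1.953 hours = 7030.8 s; T₂ = 1.538e+04 years = 4.85393e+11 s.
T_syn = |T₁ · T₂ / (T₁ − T₂)|.
T_syn = |7030.8 · 4.85393e+11 / (7030.8 − 4.85393e+11)| s ≈ 7031 s = 1.953 hours.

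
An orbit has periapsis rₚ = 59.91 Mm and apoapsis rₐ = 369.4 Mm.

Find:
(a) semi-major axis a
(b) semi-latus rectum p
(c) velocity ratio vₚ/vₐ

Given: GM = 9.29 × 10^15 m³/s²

Convert to SI: rₚ = 59.91 Mm = 5.991e+07 m; rₐ = 369.4 Mm = 3.694e+08 m.
(a) a = (rₚ + rₐ)/2 = (5.991e+07 + 3.694e+08)/2 ≈ 2.147e+08 m
(b) From a = (rₚ + rₐ)/2 = 2.14655e+08 m and e = (rₐ − rₚ)/(rₐ + rₚ) = 0.720901, p = a(1 − e²) = 2.14655e+08 · (1 − (0.720901)²) ≈ 1.031e+08 m
(c) Conservation of angular momentum (rₚvₚ = rₐvₐ) gives vₚ/vₐ = rₐ/rₚ = 3.694e+08/5.991e+07 ≈ 6.166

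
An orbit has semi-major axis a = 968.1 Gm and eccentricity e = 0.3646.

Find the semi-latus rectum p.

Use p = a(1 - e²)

Convert to SI: a = 968.1 Gm = 9.681e+11 m.
p = a (1 − e²).
p = 9.681e+11 · (1 − (0.3646)²) = 9.681e+11 · 0.867067 ≈ 8.394e+11 m = 839.4 Gm.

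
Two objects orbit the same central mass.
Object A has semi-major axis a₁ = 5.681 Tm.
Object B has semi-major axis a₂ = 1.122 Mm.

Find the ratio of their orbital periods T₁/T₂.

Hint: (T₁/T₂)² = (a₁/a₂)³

Convert to SI: a₁ = 5.681 Tm = 5.681e+12 m; a₂ = 1.122 Mm = 1.122e+06 m.
From Kepler's third law, (T₁/T₂)² = (a₁/a₂)³, so T₁/T₂ = (a₁/a₂)^(3/2).
a₁/a₂ = 5.681e+12 / 1.122e+06 = 5.06328e+06.
T₁/T₂ = (5.06328e+06)^(3/2) ≈ 1.139e+10.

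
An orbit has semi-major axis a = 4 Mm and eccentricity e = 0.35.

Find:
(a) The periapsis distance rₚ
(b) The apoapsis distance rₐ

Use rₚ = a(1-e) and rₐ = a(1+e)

Convert to SI: a = 4 Mm = 4e+06 m.
(a) rₚ = a(1 − e) = 4e+06 · (1 − 0.35) = 4e+06 · 0.65 ≈ 2.6e+06 m = 2.6 Mm.
(b) rₐ = a(1 + e) = 4e+06 · (1 + 0.35) = 4e+06 · 1.35 ≈ 5.4e+06 m = 5.4 Mm.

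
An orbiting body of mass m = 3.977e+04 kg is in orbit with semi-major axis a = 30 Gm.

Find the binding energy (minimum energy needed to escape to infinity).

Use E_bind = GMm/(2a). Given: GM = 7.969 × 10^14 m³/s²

Convert to SI: a = 30 Gm = 3e+10 m.
Total orbital energy is E = −GMm/(2a); binding energy is E_bind = −E = GMm/(2a).
E_bind = 7.969e+14 · 3.977e+04 / (2 · 3e+10) J ≈ 5.282e+08 J = 528.2 MJ.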